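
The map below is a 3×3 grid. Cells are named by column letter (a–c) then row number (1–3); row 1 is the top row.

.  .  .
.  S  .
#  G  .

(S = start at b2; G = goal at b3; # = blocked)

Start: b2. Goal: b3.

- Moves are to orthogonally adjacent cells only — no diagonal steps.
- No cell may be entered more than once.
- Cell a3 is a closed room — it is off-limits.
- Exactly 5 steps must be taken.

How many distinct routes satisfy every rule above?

1

Need simple routes of exactly 5 moves from b2 to b3 (Manhattan distance 1, so 2 moves are spent on a detour and 2 undoing it).
Enumerating: b2 b1 c1 c2 c3 b3.
That gives 1 route.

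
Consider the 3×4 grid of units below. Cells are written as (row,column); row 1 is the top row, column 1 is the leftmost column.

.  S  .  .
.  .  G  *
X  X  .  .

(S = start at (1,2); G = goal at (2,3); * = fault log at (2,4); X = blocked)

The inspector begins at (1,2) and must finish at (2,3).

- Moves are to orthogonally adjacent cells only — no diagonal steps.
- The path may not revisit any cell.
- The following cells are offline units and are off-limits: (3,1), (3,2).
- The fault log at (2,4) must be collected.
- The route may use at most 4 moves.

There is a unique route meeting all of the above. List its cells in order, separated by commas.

The budget equals the shortest possible length, so every move has to be on a shortest route through the required cells.
Route from (1,2): 2× right (reaching (1,4)), down to (2,4), left to (2,3) — 4 moves in all.
Check: all required cells visited; 4 ≤ 4 moves.

(1,2), (1,3), (1,4), (2,4), (2,3)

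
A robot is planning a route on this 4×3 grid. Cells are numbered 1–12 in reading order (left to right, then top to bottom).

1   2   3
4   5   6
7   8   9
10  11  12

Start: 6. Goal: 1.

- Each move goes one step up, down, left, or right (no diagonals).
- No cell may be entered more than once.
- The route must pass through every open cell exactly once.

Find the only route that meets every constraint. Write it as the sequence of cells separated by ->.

6 -> 3 -> 2 -> 5 -> 8 -> 9 -> 12 -> 11 -> 10 -> 7 -> 4 -> 1

Need to visit all 12 open cells exactly once, starting at 6 and ending at 1.
Cell 12 has only two open neighbours (9 and 11), so the path must pass straight through it: one of those is the cell it's entered from and the other is where it exits.
Route from 6: up 1 to 3, left 1 to 2, down 2 to 8, right 1 to 9, down 1 to 12, left 2 to 10, up 3 to 1 — 11 moves in all.
Check: all 12 open cells covered.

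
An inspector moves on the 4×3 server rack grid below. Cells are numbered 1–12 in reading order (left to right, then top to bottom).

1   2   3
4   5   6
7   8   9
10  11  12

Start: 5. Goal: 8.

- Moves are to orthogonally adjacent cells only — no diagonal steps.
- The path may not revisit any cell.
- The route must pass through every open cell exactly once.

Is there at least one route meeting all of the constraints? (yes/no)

yes

One route that works: 5 → 4 → 1 → 2 → 3 → 6 → 9 → 12 → 11 → 10 → 7 → 8.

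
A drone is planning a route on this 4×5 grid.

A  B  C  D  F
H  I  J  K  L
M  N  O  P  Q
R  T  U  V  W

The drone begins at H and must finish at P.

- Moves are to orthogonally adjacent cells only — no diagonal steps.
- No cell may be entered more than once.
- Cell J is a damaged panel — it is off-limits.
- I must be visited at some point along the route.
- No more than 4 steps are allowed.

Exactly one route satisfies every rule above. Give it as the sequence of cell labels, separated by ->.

H -> I -> N -> O -> P

Any route must reach I and still end at P within 4 moves, so the order of the required stops is forced.
Route from H: right to I, down to N, 2× right (reaching P) — 4 moves in all.
Check: all required cells visited; 4 ≤ 4 moves.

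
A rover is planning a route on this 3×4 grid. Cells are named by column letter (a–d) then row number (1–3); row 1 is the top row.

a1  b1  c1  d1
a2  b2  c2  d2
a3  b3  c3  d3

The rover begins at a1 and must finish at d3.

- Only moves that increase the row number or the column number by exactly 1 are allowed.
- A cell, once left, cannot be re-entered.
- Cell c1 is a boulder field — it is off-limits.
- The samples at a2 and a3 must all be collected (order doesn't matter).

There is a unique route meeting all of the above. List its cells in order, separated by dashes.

a1 - a2 - a3 - b3 - c3 - d3

Moves only go right or down, so the column and row indices never decrease.
Route from a1: 2× down (reaching a3), 3× right (reaching d3) — 5 moves in all.
Check: all required cells visited.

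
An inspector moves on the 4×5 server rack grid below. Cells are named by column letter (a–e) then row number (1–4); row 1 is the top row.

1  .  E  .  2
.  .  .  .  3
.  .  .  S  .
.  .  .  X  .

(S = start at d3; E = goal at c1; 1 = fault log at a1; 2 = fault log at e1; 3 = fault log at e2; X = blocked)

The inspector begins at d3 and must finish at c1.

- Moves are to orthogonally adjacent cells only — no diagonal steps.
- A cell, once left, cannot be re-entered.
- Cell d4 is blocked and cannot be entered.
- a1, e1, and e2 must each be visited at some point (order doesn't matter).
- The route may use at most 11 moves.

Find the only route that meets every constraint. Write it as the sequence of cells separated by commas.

Any route must reach a1, e1, and e2 and still end at c1 within 11 moves, so the order of the required stops is forced.
Route from d3: right to e3, 2× up (reaching e1), left to d1, down to d2, 3× left (reaching a2), up to a1, 2× right (reaching c1) — 11 moves in all.
Check: all required cells visited; 11 ≤ 11 moves.

d3, e3, e2, e1, d1, d2, c2, b2, a2, a1, b1, c1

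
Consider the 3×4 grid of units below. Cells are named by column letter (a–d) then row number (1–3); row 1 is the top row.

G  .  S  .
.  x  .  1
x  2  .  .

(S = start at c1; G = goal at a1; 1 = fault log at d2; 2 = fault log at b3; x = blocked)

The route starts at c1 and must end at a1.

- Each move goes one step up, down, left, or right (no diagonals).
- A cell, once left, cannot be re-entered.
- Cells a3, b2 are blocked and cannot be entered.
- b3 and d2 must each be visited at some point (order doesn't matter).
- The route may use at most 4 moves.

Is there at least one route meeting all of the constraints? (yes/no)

b3 must be visited but has only one open neighbour (c3), and it is neither the start nor the goal — the route would have to enter and leave through c3, re-entering it.

no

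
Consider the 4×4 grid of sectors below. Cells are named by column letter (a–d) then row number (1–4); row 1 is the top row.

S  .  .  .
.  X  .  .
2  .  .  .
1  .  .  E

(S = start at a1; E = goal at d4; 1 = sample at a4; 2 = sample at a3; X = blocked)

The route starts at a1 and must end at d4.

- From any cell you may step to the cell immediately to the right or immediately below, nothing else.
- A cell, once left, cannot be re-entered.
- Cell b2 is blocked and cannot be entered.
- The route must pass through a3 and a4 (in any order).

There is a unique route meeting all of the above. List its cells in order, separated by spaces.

a1 a2 a3 a4 b4 c4 d4

Moves only go right or down, so the column and row indices never decrease.
Route from a1: down 3 to a4, right 3 to d4 — 6 moves in all.
Check: all required cells visited.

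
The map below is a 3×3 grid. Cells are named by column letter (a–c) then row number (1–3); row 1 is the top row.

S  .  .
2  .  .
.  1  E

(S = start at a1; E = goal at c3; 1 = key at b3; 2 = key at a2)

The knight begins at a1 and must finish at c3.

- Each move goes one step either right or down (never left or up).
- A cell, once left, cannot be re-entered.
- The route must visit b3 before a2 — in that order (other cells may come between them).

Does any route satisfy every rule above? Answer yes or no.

no

a2 lies above b3, so going from b3 to a2 would need an upward move — but moves only go right/down, so b3 cannot be visited before a2.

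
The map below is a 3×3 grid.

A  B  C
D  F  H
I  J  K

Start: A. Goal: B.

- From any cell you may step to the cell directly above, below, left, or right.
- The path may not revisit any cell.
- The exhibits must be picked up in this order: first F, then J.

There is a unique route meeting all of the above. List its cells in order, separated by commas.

A, D, F, J, K, H, C, B

The waypoints must appear in the order F, J, with no cell reused.
Route from A: down 1 to D, right 1 to F, down 1 to J, right 1 to K, up 2 to C, left 1 to B — 7 moves in all.
Check: order respected (F at step 2, J at step 3).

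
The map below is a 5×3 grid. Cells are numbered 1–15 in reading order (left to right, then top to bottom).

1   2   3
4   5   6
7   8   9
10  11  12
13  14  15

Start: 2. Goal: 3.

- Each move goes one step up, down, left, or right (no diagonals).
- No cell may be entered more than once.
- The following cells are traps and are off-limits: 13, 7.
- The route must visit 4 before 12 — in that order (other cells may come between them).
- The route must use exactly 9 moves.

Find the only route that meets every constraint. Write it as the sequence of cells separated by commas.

2, 1, 4, 5, 8, 11, 12, 9, 6, 3

The waypoints must appear in the order 4, 12, with no cell reused.
Route from 2: left to 1, down to 4, right to 5, 2× down (reaching 11), right to 12, 3× up (reaching 3) — 9 moves in all.
Check: order respected (4 at step 2, 12 at step 6); 9 moves as required.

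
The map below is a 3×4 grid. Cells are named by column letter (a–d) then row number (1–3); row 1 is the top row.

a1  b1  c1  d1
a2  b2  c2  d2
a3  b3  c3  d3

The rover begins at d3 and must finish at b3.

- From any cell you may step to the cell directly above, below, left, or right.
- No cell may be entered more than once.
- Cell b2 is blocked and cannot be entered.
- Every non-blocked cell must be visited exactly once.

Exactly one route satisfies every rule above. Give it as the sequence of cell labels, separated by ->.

d3 -> c3 -> c2 -> d2 -> d1 -> c1 -> b1 -> a1 -> a2 -> a3 -> b3

Need to visit all 11 open cells exactly once, starting at d3 and ending at b3.
Cell a2 has only two open neighbours (a1 and a3), so the path must pass straight through it: one of those is the cell it's entered from and the other is where it exits.
Route from d3: left to c3, up to c2, right to d2, up to d1, 3× left (reaching a1), 2× down (reaching a3), right to b3 — 10 moves in all.
Check: all 11 open cells covered.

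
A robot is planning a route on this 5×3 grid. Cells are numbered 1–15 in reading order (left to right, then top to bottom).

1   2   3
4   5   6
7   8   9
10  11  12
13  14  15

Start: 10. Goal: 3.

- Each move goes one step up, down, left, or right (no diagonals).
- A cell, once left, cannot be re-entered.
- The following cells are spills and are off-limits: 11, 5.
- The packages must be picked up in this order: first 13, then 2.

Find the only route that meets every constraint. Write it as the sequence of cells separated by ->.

10 -> 13 -> 14 -> 15 -> 12 -> 9 -> 8 -> 7 -> 4 -> 1 -> 2 -> 3

The waypoints must appear in the order 13, 2, with no cell reused.
Route from 10: down to 13, 2× right (reaching 15), 2× up (reaching 9), 2× left (reaching 7), 2× up (reaching 1), 2× right (reaching 3) — 11 moves in all.
Check: order respected (13 at step 1, 2 at step 10).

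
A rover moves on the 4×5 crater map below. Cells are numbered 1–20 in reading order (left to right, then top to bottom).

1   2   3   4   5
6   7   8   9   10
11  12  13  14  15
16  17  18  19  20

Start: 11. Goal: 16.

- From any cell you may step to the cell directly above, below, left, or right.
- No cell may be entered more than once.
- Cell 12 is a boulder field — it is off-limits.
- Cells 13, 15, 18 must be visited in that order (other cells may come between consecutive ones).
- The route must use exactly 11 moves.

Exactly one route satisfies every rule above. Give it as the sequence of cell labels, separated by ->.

11 -> 6 -> 7 -> 8 -> 13 -> 14 -> 15 -> 20 -> 19 -> 18 -> 17 -> 16

The waypoints must appear in the order 13, 15, 18, with no cell reused.
Route from 11: up 1 to 6, right 2 to 8, down 1 to 13, right 2 to 15, down 1 to 20, left 4 to 16 — 11 moves in all.
Check: order respected (13 at step 4, 15 at step 6, 18 at step 9); 11 moves as required.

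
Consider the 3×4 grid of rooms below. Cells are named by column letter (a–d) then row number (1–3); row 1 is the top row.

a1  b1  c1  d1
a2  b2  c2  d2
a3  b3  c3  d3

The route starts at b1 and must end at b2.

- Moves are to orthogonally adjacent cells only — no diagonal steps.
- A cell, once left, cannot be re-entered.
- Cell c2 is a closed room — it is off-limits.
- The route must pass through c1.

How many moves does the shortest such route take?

7

Any route passes through c1 somewhere between b1 and b2. Summing Manhattan distances along the two legs (b1 → c1 → b2) gives a lower bound of 1 + 2 = 3 moves.
The shortest route satisfying every rule uses 7 moves: b1 → c1 → d1 → d2 → d3 → c3 → b3 → b2.
The no-revisit rule (legs can't share cells) pushes the minimum above the 3-move bound; an exhaustive check rules out every length from 3 to 6 (on a 4-connected grid the length of any start-to-goal walk has the same parity as the Manhattan bound, so only lengths 3, 5, 7, … need checking), leaving 7 as the minimum.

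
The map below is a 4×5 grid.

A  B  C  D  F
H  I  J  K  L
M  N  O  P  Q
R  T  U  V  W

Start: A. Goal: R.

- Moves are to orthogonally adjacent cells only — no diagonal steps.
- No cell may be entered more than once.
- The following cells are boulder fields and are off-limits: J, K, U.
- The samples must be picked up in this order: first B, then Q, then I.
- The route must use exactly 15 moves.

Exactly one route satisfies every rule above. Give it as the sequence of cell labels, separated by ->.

A -> B -> C -> D -> F -> L -> Q -> W -> V -> P -> O -> N -> I -> H -> M -> R

The waypoints must appear in the order B, Q, I, with no cell reused.
Route from A: 4× right (reaching F), 3× down (reaching W), left to V, up to P, 2× left (reaching N), up to I, left to H, 2× down (reaching R) — 15 moves in all.
Check: order respected (B at step 1, Q at step 6, I at step 12); 15 moves as required.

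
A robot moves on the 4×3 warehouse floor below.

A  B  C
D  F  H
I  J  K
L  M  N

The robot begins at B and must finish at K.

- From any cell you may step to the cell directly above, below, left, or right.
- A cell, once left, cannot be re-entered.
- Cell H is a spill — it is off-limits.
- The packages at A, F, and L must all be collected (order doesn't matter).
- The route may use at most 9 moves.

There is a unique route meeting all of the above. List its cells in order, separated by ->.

The budget equals the shortest possible length, so every move has to be on a shortest route through the required cells.
Route from B: left to A, down to D, right to F, down to J, left to I, down to L, 2× right (reaching N), up to K — 9 moves in all.
Check: all required cells visited; 9 ≤ 9 moves.

B -> A -> D -> F -> J -> I -> L -> M -> N -> K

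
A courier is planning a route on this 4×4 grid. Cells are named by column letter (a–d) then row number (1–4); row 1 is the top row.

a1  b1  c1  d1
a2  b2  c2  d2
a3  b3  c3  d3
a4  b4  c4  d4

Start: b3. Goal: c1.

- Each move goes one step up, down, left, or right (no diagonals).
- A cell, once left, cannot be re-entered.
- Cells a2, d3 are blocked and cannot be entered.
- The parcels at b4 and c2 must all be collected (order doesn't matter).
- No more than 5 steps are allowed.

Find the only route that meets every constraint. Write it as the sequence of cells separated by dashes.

b3 - b4 - c4 - c3 - c2 - c1

Any route must reach b4 and c2 and still end at c1 within 5 moves, so the order of the required stops is forced.
Route from b3: down to b4, right to c4, 3× up (reaching c1) — 5 moves in all.
Check: all required cells visited; 5 ≤ 5 moves.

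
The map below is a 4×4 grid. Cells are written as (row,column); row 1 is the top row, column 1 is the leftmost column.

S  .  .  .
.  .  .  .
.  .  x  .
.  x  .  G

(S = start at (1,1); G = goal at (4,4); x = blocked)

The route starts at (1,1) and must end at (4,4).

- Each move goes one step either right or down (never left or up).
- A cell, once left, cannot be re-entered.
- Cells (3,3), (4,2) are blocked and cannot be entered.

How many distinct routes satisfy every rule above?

A right/down-only route from (1,1) to (4,4) makes exactly 3 down-moves and 3 right-moves in some order.
With no other constraints that would be C(6,3) = 20 routes.
Subtract routes through each blocked cell (inclusion–exclusion for overlaps): − through (3,3): 12 − through (4,2): 4 → 4.
That gives 4 routes.

4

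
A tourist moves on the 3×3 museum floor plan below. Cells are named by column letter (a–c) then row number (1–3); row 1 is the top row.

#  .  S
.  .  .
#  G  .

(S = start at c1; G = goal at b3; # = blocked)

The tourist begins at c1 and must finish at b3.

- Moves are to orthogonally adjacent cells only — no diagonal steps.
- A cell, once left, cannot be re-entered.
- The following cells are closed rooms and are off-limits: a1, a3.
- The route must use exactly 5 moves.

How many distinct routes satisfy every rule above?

Need simple routes of exactly 5 moves from c1 to b3 (Manhattan distance 3, so 1 moves are spent on a detour and 1 undoing it).
Enumerating: c1 b1 b2 c2 c3 b3.
That gives 1 route.

1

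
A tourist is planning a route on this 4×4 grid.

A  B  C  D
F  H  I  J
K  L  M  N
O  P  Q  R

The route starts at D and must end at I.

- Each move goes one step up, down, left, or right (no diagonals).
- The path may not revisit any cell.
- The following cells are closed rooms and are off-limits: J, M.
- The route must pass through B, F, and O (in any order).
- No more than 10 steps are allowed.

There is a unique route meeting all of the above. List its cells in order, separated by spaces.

The budget equals the shortest possible length, so every move has to be on a shortest route through the required cells.
Route from D: left 3 to A, down 3 to O, right 1 to P, up 2 to H, right 1 to I — 10 moves in all.
Check: all required cells visited; 10 ≤ 10 moves.

D C B A F K O P L H I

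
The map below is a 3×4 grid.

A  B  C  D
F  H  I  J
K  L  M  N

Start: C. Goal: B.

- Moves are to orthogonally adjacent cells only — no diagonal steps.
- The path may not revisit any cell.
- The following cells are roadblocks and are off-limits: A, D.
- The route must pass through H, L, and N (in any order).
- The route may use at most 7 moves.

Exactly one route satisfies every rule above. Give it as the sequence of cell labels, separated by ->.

The 7-move cap with required stops at H, L, N leaves no slack for detours.
Route from C: down to I, right to J, down to N, 2× left (reaching L), 2× up (reaching B) — 7 moves in all.
Check: all required cells visited; 7 ≤ 7 moves.

C -> I -> J -> N -> M -> L -> H -> B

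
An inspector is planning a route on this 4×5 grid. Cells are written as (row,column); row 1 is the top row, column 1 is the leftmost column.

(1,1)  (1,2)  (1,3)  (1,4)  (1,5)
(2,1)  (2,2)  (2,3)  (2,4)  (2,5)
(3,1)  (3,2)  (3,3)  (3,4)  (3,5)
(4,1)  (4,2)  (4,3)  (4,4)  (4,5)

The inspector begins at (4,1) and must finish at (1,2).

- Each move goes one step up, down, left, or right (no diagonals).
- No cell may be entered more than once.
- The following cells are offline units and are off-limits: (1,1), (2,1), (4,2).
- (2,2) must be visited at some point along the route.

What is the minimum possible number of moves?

Any route passes through (2,2) somewhere between (4,1) and (1,2). Summing Manhattan distances along the two legs ((4,1) → (2,2) → (1,2)) gives a lower bound of 3 + 1 = 4 moves.
A route of 4 moves achieves this: (4,1) → (3,1) → (3,2) → (2,2) → (1,2).
Since 4 matches the lower bound, it is optimal.

4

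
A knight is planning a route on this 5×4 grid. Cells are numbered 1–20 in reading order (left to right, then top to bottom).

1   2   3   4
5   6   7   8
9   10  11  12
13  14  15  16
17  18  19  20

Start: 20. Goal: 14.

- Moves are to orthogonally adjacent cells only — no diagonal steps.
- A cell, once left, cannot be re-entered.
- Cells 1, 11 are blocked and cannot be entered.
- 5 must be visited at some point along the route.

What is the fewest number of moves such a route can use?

Any route passes through 5 somewhere between 20 and 14. Summing Manhattan distances along the two legs (20 → 5 → 14) gives a lower bound of 6 + 3 = 9 moves.
A route of 9 moves achieves this: 20 → 16 → 12 → 8 → 7 → 6 → 5 → 9 → 13 → 14.
Since 9 matches the lower bound, it is optimal.

9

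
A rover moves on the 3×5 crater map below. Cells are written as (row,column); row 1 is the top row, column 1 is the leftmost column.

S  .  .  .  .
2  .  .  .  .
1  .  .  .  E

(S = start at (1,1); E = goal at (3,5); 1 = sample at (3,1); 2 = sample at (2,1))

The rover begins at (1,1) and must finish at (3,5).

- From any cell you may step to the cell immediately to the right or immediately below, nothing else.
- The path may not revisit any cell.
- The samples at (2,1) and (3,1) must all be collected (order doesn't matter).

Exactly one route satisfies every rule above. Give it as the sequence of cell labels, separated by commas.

Moves only go right or down, so the column and row indices never decrease.
Route from (1,1): 2× down (reaching (3,1)), 4× right (reaching (3,5)) — 6 moves in all.
Check: all required cells visited.

(1,1), (2,1), (3,1), (3,2), (3,3), (3,4), (3,5)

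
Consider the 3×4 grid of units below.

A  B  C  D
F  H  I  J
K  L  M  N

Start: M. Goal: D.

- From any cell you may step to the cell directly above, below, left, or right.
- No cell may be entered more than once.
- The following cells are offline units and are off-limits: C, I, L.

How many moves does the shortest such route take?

The Manhattan distance from M to D is |3−1| + |3−4| = 3, so at least 3 moves are needed.
A route of 3 moves achieves this: M → N → J → D.
Since 3 matches the lower bound, it is optimal.

3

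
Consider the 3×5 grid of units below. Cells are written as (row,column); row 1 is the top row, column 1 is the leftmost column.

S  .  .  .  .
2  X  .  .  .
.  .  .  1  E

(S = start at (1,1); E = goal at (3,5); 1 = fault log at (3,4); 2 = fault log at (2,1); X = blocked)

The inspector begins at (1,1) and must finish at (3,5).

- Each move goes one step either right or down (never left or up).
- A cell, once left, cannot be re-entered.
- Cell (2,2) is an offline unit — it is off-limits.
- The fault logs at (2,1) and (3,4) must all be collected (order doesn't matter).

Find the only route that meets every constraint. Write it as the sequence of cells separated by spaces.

Moves only go right or down, so the column and row indices never decrease.
Route from (1,1): down 2 to (3,1), right 4 to (3,5) — 6 moves in all.
Check: all required cells visited.

(1,1) (2,1) (3,1) (3,2) (3,3) (3,4) (3,5)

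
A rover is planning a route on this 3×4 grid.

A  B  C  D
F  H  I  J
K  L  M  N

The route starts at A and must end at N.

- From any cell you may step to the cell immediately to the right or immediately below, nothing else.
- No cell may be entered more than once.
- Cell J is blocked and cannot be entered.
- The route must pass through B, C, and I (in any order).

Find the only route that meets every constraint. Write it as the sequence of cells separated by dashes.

A - B - C - I - M - N

Moves only go right or down, so the column and row indices never decrease.
Route from A: right 2 to C, down 2 to M, right 1 to N — 5 moves in all.
Check: all required cells visited.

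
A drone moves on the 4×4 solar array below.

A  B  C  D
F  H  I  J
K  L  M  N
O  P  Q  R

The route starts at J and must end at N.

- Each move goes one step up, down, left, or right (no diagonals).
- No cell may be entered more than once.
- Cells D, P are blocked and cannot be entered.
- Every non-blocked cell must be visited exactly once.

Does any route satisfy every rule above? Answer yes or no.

no

Cell O has only one open neighbour but is neither the start nor the goal, so a Hamiltonian route would have to both enter and leave it through the same neighbour — impossible without revisiting.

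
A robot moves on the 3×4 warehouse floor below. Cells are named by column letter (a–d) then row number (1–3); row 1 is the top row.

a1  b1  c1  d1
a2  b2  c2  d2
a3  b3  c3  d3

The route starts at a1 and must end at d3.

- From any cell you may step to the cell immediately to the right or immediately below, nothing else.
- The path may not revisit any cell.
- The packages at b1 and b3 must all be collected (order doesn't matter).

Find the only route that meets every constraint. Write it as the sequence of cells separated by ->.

Moves only go right or down, so the column and row indices never decrease.
Route from a1: right 1 to b1, down 2 to b3, right 2 to d3 — 5 moves in all.
Check: all required cells visited.

a1 -> b1 -> b2 -> b3 -> c3 -> d3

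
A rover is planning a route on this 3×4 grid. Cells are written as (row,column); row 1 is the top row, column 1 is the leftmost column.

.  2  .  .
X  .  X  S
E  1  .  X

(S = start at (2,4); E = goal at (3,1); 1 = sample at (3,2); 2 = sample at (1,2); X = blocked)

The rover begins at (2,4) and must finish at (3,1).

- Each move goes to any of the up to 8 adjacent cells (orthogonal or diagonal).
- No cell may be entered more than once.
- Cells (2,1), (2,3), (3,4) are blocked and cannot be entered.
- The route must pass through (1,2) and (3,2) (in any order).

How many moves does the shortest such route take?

Any route passes through (1,2) and (3,2) in some order between (2,4) and (3,1). Summing Chebyshev distances along each leg and taking the cheapest ordering ((2,4) → (1,2) → (3,2) → (3,1)) gives a lower bound of 2 + 2 + 1 = 5 moves.
A route of 5 moves achieves this: (2,4) → (1,3) → (1,2) → (2,2) → (3,2) → (3,1).
Since 5 matches the lower bound, it is optimal.

5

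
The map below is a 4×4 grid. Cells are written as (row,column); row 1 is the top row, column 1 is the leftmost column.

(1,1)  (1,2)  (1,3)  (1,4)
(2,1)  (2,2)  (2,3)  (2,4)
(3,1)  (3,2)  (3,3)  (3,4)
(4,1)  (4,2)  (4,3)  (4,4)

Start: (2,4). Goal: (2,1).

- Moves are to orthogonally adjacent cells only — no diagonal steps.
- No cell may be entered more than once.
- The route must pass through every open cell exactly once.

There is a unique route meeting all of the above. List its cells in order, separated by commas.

Need to visit all 16 open cells exactly once, starting at (2,4) and ending at (2,1).
Cell (1,4) has only two open neighbours ((2,4) and (1,3)), so the path must pass straight through it: one of those is the cell it's entered from and the other is where it exits.
Route from (2,4): up 1 to (1,4), left 1 to (1,3), down 2 to (3,3), right 1 to (3,4), down 1 to (4,4), left 3 to (4,1), up 1 to (3,1), right 1 to (3,2), up 2 to (1,2), left 1 to (1,1), down 1 to (2,1) — 15 moves in all.
Check: all 16 open cells covered.

(2,4), (1,4), (1,3), (2,3), (3,3), (3,4), (4,4), (4,3), (4,2), (4,1), (3,1), (3,2), (2,2), (1,2), (1,1), (2,1)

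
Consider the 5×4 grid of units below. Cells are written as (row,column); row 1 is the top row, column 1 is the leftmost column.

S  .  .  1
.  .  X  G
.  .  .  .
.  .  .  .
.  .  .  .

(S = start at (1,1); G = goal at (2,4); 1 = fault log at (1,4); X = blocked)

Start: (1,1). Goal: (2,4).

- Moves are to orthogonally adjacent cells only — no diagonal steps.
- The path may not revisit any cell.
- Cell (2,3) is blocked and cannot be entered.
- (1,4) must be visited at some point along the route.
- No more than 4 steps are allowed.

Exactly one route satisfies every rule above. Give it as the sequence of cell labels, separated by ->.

(1,1) -> (1,2) -> (1,3) -> (1,4) -> (2,4)

The 4-move cap with required stops at (1,4) leaves no slack for detours.
Route from (1,1): right 3 to (1,4), down 1 to (2,4) — 4 moves in all.
Check: all required cells visited; 4 ≤ 4 moves.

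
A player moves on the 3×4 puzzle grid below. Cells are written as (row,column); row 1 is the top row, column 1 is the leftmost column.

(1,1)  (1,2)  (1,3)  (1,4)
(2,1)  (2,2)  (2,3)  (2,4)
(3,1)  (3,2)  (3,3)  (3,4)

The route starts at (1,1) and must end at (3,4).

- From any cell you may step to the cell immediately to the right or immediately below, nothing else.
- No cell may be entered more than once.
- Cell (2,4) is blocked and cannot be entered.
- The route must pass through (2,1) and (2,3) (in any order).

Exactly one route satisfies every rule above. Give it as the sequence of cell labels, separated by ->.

(1,1) -> (2,1) -> (2,2) -> (2,3) -> (3,3) -> (3,4)

Moves only go right or down, so the column and row indices never decrease.
Route from (1,1): down 1 to (2,1), right 2 to (2,3), down 1 to (3,3), right 1 to (3,4) — 5 moves in all.
Check: all required cells visited.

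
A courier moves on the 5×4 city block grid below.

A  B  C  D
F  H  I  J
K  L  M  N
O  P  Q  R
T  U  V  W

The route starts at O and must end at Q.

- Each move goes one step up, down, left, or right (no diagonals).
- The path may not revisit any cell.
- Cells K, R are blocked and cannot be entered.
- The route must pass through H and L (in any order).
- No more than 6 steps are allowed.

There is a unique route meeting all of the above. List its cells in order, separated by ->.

O -> P -> L -> H -> I -> M -> Q

Any route must reach H and L and still end at Q within 6 moves, so the order of the required stops is forced.
Route from O: right 1 to P, up 2 to H, right 1 to I, down 2 to Q — 6 moves in all.
Check: all required cells visited; 6 ≤ 6 moves.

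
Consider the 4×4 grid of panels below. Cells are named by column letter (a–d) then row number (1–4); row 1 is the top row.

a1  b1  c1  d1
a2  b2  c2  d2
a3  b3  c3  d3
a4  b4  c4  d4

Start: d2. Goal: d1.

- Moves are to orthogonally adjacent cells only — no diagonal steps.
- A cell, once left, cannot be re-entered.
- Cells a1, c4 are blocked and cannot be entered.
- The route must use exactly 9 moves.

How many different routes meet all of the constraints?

Need simple routes of exactly 9 moves from d2 to d1 (Manhattan distance 1, so 4 moves are spent on a detour and 4 undoing it).
Enumerating: d2 d3 c3 b3 a3 a2 b2 b1 c1 d1 | d2 d3 c3 b3 a3 a2 b2 c2 c1 d1 | d2 c2 c3 b3 a3 a2 b2 b1 c1 d1.
That gives 3 routes.

3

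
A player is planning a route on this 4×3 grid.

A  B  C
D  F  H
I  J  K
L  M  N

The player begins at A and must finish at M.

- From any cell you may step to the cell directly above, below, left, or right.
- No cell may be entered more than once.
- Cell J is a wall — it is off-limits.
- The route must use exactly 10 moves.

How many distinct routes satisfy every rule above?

Need simple routes of exactly 10 moves from A to M (Manhattan distance 4, so 3 moves are spent on a detour and 3 undoing it).
No route satisfies every constraint, so the count is 0.

0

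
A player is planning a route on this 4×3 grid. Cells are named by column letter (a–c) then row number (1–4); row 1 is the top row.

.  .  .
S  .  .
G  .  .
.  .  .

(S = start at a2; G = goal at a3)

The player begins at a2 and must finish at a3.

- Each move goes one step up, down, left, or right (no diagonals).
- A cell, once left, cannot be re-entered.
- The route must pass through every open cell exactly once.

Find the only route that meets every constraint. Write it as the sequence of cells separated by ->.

Need to visit all 12 open cells exactly once, starting at a2 and ending at a3.
Cell c4 has only two open neighbours (c3 and b4), so the path must pass straight through it: one of those is the cell it's entered from and the other is where it exits.
Route from a2: up 1 to a1, right 2 to c1, down 1 to c2, left 1 to b2, down 1 to b3, right 1 to c3, down 1 to c4, left 2 to a4, up 1 to a3 — 11 moves in all.
Check: all 12 open cells covered.

a2 -> a1 -> b1 -> c1 -> c2 -> b2 -> b3 -> c3 -> c4 -> b4 -> a4 -> a3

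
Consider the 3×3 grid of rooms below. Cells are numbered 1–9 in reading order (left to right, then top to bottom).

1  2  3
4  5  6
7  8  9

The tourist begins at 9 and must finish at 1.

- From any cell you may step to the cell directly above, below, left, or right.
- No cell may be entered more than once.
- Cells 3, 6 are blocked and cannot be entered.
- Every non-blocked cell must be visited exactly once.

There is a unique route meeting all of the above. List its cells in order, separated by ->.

9 -> 8 -> 7 -> 4 -> 5 -> 2 -> 1

Need to visit all 7 open cells exactly once, starting at 9 and ending at 1.
Cell 2 has only two open neighbours (5 and 1), so the path must pass straight through it: one of those is the cell it's entered from and the other is where it exits.
Route from 9: 2× left (reaching 7), up to 4, right to 5, up to 2, left to 1 — 6 moves in all.
Check: all 7 open cells covered.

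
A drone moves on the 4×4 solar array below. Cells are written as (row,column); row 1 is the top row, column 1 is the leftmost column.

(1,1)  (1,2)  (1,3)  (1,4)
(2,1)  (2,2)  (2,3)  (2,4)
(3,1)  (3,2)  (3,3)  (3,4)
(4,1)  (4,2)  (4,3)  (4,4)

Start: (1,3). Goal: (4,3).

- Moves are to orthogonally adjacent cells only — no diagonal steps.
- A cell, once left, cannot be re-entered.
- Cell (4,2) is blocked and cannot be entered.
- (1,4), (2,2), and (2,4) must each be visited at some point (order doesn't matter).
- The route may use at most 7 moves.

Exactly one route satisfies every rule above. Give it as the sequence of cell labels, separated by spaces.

(1,3) (1,4) (2,4) (2,3) (2,2) (3,2) (3,3) (4,3)

The 7-move cap with required stops at (1,4), (2,2), (2,4) leaves no slack for detours.
Route from (1,3): right 1 to (1,4), down 1 to (2,4), left 2 to (2,2), down 1 to (3,2), right 1 to (3,3), down 1 to (4,3) — 7 moves in all.
Check: all required cells visited; 7 ≤ 7 moves.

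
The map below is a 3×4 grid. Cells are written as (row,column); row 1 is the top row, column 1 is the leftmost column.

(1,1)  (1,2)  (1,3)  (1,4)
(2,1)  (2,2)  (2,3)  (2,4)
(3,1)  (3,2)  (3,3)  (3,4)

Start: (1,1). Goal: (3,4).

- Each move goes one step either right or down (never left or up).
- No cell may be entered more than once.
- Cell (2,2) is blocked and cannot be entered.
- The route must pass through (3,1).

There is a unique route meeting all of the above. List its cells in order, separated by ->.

(1,1) -> (2,1) -> (3,1) -> (3,2) -> (3,3) -> (3,4)

Moves only go right or down, so the column and row indices never decrease.
Route from (1,1): 2× down (reaching (3,1)), 3× right (reaching (3,4)) — 5 moves in all.
Check: all required cells visited.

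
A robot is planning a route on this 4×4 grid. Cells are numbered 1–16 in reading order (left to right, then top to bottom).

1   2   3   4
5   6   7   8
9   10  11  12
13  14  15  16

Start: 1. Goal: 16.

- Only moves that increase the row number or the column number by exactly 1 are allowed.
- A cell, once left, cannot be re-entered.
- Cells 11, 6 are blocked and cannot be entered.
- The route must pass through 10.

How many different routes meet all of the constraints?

A right/down-only route from 1 to 16 makes exactly 3 down-moves and 3 right-moves in some order.
With no other constraints that would be C(6,3) = 20 routes.
Split at 10 and multiply the segment counts (each segment already excludes blocked cells): 1→10: 1; 10→16: 1; product = 1.
That gives 1 route.

1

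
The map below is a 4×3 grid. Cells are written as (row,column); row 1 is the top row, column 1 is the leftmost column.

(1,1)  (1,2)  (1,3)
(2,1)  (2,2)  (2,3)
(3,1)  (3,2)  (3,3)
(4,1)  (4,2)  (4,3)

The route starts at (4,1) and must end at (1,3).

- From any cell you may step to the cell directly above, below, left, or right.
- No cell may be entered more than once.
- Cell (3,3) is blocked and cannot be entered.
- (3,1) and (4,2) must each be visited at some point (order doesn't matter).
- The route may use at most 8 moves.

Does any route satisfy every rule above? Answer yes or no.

yes

One route that works: (4,1) → (4,2) → (3,2) → (3,1) → (2,1) → (1,1) → (1,2) → (1,3).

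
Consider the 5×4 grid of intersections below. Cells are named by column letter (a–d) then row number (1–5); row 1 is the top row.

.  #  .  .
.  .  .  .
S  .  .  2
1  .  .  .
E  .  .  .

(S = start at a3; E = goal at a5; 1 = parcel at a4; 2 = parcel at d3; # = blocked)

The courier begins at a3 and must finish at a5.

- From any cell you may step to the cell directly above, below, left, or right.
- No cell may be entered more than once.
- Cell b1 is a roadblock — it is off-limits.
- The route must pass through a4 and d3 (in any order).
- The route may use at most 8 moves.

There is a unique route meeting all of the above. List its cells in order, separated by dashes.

a3 - b3 - c3 - d3 - d4 - c4 - b4 - a4 - a5

The 8-move cap with required stops at a4, d3 leaves no slack for detours.
Route from a3: right 3 to d3, down 1 to d4, left 3 to a4, down 1 to a5 — 8 moves in all.
Check: all required cells visited; 8 ≤ 8 moves.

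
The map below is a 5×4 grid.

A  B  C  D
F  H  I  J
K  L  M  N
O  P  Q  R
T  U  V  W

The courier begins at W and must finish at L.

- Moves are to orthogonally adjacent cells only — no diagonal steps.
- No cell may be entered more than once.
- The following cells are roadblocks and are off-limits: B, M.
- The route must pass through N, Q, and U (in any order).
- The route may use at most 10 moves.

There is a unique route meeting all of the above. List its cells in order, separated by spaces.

W V U P Q R N J I H L

Any route must reach N, Q, and U and still end at L within 10 moves, so the order of the required stops is forced.
Route from W: left 2 to U, up 1 to P, right 2 to R, up 2 to J, left 2 to H, down 1 to L — 10 moves in all.
Check: all required cells visited; 10 ≤ 10 moves.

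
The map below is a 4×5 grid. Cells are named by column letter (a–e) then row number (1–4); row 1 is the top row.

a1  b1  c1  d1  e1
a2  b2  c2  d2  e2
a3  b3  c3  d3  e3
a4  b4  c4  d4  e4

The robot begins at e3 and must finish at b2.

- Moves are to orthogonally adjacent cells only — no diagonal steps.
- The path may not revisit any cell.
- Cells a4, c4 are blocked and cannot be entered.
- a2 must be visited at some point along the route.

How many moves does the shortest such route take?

Any route passes through a2 somewhere between e3 and b2. Summing Manhattan distances along the two legs (e3 → a2 → b2) gives a lower bound of 5 + 1 = 6 moves.
A route of 6 moves achieves this: e3 → d3 → c3 → b3 → a3 → a2 → b2.
Since 6 matches the lower bound, it is optimal.

6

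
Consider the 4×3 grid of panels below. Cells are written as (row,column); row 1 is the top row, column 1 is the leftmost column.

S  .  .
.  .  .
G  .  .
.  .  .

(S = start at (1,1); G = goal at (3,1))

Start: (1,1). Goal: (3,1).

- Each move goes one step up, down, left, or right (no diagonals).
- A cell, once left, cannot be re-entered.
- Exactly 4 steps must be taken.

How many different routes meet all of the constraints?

3

Need simple routes of exactly 4 moves from (1,1) to (3,1) (Manhattan distance 2, so 1 moves are spent on a detour and 1 undoing it).
Enumerating: (1,1) (2,1) (2,2) (3,2) (3,1) | (1,1) (1,2) (2,2) (3,2) (3,1) | (1,1) (1,2) (2,2) (2,1) (3,1).
That gives 3 routes.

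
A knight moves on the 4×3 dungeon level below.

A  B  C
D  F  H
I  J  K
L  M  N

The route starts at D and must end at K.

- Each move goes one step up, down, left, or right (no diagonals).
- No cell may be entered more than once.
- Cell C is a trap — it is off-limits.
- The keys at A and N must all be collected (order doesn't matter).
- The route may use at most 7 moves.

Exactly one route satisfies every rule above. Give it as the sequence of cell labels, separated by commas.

D, A, B, F, J, M, N, K

The budget equals the shortest possible length, so every move has to be on a shortest route through the required cells.
Route from D: up to A, right to B, 3× down (reaching M), right to N, up to K — 7 moves in all.
Check: all required cells visited; 7 ≤ 7 moves.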